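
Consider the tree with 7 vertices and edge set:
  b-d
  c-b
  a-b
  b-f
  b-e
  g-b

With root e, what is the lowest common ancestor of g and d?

Ancestors of g (toward the root): g, b, e.
Ancestors of d: d, b, e.
The deepest node appearing in both lists is b.

b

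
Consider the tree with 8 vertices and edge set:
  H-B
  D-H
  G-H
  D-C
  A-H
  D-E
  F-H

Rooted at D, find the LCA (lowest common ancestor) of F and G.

H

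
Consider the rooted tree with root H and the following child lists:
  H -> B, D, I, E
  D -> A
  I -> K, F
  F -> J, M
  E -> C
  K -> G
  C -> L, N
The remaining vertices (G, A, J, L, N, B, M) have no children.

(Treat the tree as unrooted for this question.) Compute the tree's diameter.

A longest path is L–C–E–H–I–F–J, with 6 edges.

6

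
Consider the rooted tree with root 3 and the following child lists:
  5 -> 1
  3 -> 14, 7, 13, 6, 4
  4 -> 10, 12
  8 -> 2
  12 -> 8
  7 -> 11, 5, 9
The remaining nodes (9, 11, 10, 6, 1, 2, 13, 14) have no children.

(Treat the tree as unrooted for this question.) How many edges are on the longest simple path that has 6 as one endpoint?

Distances from 6 peak at 5, attained at 2.
6–3–4–12–8–2

5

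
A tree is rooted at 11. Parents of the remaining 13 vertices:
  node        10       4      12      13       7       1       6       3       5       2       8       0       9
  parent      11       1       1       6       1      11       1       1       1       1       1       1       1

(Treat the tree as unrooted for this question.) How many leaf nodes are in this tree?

11

Exactly 11 nodes have a single neighbour: 0, 2, 3, 4, 5, 7, 8, 9, 10, 12, 13.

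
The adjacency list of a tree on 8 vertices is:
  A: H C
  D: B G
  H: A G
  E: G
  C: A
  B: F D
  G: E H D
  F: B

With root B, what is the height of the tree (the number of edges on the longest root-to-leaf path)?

5

A deepest node is C, reached by B-D-G-H-A-C.
That path has 5 edges, so the height is 5.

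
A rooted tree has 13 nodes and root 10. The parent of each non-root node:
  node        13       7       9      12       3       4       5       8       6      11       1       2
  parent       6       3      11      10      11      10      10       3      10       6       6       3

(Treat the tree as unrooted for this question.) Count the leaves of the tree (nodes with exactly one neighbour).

Degree-1 nodes: 1, 2, 4, 5, 7, 8, 9, 12, 13 — 9 of them.

9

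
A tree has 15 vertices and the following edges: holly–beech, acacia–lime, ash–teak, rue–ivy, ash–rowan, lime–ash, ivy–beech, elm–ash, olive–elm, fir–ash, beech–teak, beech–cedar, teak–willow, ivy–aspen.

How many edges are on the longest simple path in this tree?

6

Starting from aspen, a farthest node is acacia at distance 6.
One longest path: aspen - ivy - beech - teak - ash - lime - acacia.
So the diameter is 6.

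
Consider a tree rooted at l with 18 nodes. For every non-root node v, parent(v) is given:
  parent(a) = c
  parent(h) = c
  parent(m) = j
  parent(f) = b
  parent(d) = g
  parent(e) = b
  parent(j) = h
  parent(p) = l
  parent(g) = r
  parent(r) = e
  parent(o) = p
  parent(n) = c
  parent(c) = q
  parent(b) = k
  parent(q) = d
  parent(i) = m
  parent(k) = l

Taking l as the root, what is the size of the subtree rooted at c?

The subtree rooted at c contains: c, a, h, n, j, m, i — 7 nodes.

7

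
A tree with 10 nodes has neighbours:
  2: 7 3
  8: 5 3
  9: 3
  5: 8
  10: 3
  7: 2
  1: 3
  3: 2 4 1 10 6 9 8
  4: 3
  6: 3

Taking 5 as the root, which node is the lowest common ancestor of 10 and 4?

3

10's ancestor chain is 10, 3, 8, 5 and 4's is 4, 3, 8, 5; they first meet at 3.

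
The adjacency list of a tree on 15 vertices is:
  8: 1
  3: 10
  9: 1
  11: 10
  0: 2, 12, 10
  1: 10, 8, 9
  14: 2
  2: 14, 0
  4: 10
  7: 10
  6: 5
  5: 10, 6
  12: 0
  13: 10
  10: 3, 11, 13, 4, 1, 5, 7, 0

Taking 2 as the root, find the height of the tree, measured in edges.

4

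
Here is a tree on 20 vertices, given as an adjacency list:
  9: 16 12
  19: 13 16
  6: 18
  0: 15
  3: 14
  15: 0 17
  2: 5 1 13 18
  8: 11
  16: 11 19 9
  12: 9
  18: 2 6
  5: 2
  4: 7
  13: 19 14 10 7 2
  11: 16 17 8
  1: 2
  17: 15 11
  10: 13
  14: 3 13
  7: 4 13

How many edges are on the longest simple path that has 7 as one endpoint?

7

A farthest node from 7 is 0.
The path 7–13–19–16–11–17–15–0 has 7 edges.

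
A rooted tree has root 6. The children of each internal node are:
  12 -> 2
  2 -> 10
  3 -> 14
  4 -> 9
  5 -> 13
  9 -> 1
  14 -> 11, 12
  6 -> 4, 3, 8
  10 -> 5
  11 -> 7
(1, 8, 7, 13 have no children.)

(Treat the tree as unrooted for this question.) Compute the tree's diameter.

10

A longest path is 13 - 5 - 10 - 2 - 12 - 14 - 3 - 6 - 4 - 9 - 1, with 10 edges.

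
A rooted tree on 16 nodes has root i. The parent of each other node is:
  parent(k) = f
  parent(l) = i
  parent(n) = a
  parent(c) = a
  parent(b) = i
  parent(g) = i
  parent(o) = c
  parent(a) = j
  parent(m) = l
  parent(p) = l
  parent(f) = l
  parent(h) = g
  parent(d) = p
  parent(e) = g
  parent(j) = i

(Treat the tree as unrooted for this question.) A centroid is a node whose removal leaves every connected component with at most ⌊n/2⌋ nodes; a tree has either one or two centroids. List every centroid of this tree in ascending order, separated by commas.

i

Delete i: the remaining components have sizes 6, 5, 3, 1. Max 6 ≤ 8, so i is a centroid.
No neighbour of i does as well, so i is the unique centroid.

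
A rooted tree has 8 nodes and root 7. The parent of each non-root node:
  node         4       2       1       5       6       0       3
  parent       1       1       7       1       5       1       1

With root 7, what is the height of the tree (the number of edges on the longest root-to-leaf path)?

A deepest node is 6, reached by 7–1–5–6.
That path has 3 edges, so the height is 3.

3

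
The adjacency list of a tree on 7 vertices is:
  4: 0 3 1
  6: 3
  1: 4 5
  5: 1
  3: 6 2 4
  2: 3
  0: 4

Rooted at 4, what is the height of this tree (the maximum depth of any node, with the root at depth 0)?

A deepest node is 5, reached by 4–1–5.
That path has 2 edges, so the height is 2.

2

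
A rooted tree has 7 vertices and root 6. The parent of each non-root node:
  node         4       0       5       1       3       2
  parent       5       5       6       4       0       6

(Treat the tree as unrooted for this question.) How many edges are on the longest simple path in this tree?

4

BFS from 1 reaches 2 last, at distance 4; BFS from 2 confirms no node is farther.
Path: 1 - 4 - 5 - 6 - 2.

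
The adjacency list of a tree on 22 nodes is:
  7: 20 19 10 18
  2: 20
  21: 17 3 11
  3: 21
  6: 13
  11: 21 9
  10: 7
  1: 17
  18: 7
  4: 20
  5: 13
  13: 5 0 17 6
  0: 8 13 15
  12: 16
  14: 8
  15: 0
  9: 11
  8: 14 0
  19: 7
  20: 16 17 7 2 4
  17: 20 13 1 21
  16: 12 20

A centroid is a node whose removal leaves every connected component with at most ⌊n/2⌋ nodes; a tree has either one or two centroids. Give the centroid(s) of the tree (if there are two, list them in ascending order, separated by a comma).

17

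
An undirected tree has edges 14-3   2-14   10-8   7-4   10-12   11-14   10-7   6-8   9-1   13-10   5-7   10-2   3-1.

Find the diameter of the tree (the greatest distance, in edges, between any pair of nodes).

7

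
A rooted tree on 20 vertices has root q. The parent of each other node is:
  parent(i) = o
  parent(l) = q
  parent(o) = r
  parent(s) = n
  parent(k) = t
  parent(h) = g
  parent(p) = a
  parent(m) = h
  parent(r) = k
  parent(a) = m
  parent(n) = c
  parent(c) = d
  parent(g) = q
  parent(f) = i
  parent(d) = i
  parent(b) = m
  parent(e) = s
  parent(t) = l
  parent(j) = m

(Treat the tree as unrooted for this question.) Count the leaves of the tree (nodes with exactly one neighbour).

The leaves are b, e, f, j, p.
That is 5 leaves.

5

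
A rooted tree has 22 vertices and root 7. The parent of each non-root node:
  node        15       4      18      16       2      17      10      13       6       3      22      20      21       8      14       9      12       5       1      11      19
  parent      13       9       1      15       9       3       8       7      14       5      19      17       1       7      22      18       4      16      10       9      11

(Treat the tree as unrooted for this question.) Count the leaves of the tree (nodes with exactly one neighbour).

5

Exactly 5 nodes have a single neighbour: 2, 6, 12, 20, 21.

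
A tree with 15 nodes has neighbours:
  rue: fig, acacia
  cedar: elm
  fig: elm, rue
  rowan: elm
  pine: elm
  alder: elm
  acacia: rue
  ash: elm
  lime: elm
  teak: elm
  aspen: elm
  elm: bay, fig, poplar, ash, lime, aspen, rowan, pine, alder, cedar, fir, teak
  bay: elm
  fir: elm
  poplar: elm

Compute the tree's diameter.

4

BFS from acacia reaches ash last, at distance 4; BFS from ash confirms no node is farther.
Path: acacia – rue – fig – elm – ash.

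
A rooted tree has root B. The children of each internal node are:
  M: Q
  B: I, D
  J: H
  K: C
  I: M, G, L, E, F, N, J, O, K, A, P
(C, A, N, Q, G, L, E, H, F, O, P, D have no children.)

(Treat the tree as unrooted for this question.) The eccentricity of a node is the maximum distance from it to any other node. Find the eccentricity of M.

3

The node farthest from M is H (C, D also at distance 3), via M-I-J-H — 3 edges.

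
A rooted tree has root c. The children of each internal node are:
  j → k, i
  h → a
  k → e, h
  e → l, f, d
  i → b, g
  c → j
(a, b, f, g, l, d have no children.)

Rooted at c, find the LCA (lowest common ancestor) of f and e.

e

Path f→root: f e k j c; path e→root: e k j c.
First common node: e.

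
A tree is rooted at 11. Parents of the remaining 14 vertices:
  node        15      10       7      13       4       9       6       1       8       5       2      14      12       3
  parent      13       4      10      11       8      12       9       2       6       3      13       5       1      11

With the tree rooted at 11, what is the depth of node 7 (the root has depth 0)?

Path from 11 to 7: 11–13–2–1–12–9–6–8–4–10–7, which has 10 edges.

10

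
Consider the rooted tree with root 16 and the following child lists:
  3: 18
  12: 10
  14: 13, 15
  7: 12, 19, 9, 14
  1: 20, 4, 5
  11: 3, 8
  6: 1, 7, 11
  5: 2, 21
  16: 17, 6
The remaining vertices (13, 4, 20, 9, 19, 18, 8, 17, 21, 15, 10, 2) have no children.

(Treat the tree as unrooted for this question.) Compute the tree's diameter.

6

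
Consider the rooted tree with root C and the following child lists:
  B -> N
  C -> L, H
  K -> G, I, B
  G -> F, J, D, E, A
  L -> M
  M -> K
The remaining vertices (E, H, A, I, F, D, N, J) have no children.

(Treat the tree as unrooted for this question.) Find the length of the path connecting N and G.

N - B - K - G: 3 edges.

3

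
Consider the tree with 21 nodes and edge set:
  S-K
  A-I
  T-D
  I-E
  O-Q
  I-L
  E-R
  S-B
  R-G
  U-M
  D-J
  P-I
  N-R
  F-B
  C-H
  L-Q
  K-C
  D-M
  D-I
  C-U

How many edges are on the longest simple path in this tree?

BFS from O reaches F last, at distance 11; BFS from F confirms no node is farther.
Path: O – Q – L – I – D – M – U – C – K – S – B – F.

11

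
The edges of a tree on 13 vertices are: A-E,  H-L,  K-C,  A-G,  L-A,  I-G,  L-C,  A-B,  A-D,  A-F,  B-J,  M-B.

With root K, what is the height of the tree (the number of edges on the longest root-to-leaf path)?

5

A deepest node is I, reached by K-C-L-A-G-I.
That path has 5 edges, so the height is 5.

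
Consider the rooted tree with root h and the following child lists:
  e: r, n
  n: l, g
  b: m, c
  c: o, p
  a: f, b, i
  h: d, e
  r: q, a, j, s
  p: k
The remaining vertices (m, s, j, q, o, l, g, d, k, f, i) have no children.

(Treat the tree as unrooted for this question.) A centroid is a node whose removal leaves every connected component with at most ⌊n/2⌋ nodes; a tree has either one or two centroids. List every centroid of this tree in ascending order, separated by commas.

Delete r: the remaining components have sizes 9, 6, 1, 1, 1. Max 9 ≤ 9, so r is a centroid.
No neighbour of r does as well, so r is the unique centroid.

r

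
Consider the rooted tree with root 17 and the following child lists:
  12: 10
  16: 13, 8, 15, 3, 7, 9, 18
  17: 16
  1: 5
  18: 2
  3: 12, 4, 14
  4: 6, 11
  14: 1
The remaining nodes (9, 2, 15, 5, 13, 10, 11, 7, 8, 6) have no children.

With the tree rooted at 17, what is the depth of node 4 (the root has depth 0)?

3

Climbing from 4 to the root: 4 – 3 – 16 – 17. That's 3 steps.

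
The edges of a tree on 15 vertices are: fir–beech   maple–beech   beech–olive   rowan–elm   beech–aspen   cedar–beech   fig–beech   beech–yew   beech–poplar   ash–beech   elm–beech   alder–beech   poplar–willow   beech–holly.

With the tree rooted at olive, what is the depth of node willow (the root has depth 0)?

3

Climbing from willow to the root: willow – poplar – beech – olive. That's 3 steps.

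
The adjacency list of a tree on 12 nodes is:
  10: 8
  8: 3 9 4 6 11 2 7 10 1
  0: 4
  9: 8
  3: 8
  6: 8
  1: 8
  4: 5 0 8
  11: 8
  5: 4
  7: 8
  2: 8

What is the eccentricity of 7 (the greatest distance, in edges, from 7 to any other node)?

The node farthest from 7 is 0 (5 also at distance 3), via 7 – 8 – 4 – 0 — 3 edges.

3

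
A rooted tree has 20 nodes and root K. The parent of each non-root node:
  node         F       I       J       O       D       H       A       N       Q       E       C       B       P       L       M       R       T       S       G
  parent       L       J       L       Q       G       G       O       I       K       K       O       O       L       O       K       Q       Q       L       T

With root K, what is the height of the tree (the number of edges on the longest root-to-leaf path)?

6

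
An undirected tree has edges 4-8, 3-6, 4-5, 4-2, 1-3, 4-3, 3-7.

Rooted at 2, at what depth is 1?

Path from 2 to 1: 2–4–3–1, which has 3 edges.

3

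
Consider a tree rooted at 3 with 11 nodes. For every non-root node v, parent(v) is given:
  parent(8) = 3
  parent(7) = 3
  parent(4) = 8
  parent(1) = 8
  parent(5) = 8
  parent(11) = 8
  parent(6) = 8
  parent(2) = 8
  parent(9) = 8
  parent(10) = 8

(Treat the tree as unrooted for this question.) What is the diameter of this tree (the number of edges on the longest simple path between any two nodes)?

3

Starting from 7, a farthest node is 10 at distance 3.
One longest path: 7 - 3 - 8 - 10.
So the diameter is 3.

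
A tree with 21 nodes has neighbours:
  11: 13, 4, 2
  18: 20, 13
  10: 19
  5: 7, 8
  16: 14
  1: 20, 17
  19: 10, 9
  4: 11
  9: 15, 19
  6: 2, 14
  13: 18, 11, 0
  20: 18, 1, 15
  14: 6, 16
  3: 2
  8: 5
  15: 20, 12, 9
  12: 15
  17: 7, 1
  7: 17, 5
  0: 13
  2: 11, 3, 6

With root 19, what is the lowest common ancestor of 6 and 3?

2

Path 6→root: 6 2 11 13 18 20 15 9 19; path 3→root: 3 2 11 13 18 20 15 9 19.
First common node: 2.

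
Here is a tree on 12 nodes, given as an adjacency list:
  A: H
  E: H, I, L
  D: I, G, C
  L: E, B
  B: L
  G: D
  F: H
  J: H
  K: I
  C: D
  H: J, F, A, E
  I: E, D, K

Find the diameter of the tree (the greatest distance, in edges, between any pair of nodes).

Starting from B, a farthest node is C at distance 5.
One longest path: B – L – E – I – D – C.
So the diameter is 5.

5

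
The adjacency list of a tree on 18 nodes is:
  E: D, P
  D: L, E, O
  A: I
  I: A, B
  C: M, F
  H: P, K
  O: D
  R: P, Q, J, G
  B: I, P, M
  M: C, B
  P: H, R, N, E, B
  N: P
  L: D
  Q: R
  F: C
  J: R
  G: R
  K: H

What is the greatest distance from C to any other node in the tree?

6

Distances from C peak at 6, attained at L (O also at distance 6).
C-M-B-P-E-D-L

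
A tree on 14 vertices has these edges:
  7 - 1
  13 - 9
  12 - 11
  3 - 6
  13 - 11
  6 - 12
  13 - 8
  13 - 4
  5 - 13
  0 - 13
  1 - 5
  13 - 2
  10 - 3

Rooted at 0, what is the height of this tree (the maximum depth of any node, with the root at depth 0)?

The longest root-to-leaf path is 0 – 13 – 11 – 12 – 6 – 3 – 10 (6 edges).

6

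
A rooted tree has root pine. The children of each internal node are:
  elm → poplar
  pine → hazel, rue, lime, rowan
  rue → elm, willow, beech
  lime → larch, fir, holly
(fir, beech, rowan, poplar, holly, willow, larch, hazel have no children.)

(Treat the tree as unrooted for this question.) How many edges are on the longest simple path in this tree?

A longest path is holly - lime - pine - rue - elm - poplar, with 5 edges.

5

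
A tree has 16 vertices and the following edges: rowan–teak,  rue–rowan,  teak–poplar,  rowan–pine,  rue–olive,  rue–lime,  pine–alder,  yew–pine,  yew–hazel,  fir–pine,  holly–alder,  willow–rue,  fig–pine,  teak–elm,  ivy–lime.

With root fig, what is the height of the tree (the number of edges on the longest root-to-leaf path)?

ivy sits deepest: fig–pine–rowan–rue–lime–ivy — 5 edges from the root.

5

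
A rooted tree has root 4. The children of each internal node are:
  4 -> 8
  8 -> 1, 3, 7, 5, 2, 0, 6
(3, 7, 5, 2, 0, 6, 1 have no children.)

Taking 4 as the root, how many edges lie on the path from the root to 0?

2

4 → 8 → 0 — 2 edges.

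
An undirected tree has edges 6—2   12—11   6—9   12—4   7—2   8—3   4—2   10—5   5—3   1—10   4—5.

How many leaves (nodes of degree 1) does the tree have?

5

The leaves are 1, 7, 8, 9, 11.
That is 5 leaves.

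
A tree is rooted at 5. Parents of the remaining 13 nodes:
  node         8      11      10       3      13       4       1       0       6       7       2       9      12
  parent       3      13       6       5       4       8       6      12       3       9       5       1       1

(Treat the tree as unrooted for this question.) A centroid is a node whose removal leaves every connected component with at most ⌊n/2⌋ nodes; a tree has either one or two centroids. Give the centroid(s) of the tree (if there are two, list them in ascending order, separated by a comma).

3, 6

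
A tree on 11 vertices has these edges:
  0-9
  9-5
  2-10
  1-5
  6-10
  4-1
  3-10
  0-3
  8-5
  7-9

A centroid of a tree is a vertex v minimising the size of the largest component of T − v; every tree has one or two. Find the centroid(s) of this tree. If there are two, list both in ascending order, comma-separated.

Delete 9: the remaining components have sizes 5, 4, 1. Max 5 ≤ 5, so 9 is a centroid.
Every other node leaves some component of size > 5, so the centroid is unique.

9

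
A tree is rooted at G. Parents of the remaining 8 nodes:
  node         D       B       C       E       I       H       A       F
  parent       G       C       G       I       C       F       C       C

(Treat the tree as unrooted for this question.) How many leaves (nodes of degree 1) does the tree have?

Exactly 5 nodes have a single neighbour: A, B, D, E, H.

5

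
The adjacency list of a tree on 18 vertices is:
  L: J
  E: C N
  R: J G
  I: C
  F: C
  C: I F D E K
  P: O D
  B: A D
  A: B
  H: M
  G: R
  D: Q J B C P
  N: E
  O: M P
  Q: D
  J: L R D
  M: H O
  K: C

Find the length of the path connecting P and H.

3

Walking from P: P - O - M - H. Length 3.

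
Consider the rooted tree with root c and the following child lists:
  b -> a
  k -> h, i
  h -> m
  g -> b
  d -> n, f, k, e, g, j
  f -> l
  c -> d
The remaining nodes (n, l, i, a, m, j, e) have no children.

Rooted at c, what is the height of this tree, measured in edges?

4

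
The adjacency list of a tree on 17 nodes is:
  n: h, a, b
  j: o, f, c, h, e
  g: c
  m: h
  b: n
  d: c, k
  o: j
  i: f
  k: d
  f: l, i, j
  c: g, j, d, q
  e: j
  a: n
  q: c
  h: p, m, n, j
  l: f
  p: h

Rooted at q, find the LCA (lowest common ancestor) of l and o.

Path l→root: l f j c q; path o→root: o j c q.
First common node: j.

j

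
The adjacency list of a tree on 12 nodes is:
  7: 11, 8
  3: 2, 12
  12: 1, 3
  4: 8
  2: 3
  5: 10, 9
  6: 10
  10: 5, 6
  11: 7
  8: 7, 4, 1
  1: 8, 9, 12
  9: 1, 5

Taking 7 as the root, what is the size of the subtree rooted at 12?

3

Descendants of 12 (including itself): 12, 3, 2. That's 3.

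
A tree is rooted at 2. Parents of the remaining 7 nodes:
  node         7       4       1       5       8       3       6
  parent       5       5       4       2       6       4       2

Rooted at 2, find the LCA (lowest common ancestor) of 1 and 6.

Ancestors of 1 (toward the root): 1, 4, 5, 2.
Ancestors of 6: 6, 2.
The deepest node appearing in both lists is 2.

2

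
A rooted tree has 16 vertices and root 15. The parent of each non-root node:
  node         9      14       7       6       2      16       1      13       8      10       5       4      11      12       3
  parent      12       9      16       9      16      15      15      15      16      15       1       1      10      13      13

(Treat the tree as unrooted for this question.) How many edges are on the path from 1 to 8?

Walking from 1: 1 - 15 - 16 - 8. Length 3.

3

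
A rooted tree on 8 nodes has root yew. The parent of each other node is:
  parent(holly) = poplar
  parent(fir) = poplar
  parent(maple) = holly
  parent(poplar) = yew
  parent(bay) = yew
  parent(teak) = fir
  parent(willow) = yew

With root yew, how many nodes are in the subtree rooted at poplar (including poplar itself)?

5

Descendants of poplar (including itself): poplar, holly, fir, maple, teak. That's 5.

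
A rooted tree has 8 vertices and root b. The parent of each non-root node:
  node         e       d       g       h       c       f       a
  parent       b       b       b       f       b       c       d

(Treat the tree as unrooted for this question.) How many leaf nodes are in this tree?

4

Exactly 4 nodes have a single neighbour: a, e, g, h.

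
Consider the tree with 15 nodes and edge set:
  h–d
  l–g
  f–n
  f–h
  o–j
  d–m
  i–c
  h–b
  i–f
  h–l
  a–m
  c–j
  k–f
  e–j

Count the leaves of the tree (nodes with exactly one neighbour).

Degree-1 nodes: a, b, e, g, k, n, o — 7 of them.

7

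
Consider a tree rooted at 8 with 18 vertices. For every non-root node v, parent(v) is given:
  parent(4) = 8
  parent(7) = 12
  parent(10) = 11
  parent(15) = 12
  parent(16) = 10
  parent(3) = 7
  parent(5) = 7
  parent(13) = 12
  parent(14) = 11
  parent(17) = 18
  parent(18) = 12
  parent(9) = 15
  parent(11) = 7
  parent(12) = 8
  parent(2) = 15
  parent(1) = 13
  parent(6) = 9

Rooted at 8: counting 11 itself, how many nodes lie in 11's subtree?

4

The subtree rooted at 11 contains: 11, 10, 14, 16 — 4 nodes.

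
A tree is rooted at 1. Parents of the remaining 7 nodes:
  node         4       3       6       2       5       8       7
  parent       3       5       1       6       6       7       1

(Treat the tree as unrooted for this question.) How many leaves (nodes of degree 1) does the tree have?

The leaves are 2, 4, 8.
That is 3 leaves.

3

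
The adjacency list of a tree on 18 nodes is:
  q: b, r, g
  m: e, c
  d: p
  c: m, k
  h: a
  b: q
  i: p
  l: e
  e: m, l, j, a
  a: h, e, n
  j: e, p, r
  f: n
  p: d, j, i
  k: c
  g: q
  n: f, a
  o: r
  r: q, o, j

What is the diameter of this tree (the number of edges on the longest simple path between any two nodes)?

Starting from g, a farthest node is f at distance 7.
One longest path: g – q – r – j – e – a – n – f.
So the diameter is 7.

7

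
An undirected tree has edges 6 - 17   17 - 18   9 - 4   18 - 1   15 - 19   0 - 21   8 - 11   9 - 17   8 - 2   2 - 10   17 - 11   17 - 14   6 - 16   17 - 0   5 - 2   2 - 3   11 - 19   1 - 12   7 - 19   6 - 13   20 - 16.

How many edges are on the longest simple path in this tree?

7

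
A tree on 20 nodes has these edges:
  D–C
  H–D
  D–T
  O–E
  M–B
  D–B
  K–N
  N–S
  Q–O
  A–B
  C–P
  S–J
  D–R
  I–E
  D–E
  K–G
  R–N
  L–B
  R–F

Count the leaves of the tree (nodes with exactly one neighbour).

11

The leaves are A, F, G, H, I, J, L, M, P, Q, T.
That is 11 leaves.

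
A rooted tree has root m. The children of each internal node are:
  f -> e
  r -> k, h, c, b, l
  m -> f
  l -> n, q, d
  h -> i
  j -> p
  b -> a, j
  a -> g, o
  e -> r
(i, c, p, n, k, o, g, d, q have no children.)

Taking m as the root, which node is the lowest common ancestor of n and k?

r

Path n→root: n l r e f m; path k→root: k r e f m.
First common node: r.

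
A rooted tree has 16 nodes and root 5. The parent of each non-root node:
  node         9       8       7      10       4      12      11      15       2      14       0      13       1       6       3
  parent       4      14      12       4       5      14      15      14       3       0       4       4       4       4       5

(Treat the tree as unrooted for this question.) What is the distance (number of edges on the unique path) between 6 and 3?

3

Walking from 6: 6–4–5–3. Length 3.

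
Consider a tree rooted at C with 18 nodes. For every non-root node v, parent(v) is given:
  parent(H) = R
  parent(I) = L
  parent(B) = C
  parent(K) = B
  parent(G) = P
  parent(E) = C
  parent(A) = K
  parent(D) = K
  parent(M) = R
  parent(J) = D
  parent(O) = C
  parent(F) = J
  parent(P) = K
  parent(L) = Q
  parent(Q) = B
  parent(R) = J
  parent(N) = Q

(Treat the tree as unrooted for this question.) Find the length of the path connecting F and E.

6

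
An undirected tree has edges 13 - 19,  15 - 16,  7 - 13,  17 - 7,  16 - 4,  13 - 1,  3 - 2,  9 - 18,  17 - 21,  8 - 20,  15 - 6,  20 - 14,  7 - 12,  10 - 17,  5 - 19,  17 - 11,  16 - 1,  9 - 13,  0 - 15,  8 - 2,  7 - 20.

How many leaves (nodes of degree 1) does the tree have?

11

The leaves are 0, 3, 4, 5, 6, 10, 11, 12, 14, 18, 21.
That is 11 leaves.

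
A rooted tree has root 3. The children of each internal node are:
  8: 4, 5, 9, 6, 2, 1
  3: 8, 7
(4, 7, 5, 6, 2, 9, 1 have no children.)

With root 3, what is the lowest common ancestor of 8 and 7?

Path 8→root: 8 3; path 7→root: 7 3.
First common node: 3.

3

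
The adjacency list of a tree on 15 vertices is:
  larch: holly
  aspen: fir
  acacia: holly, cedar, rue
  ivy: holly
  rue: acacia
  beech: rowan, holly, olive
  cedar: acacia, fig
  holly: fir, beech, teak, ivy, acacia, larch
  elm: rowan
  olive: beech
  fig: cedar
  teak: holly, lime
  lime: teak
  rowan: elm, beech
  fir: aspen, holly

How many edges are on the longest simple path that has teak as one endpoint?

The node farthest from teak is elm (fig also at distance 4), via teak – holly – beech – rowan – elm — 4 edges.

4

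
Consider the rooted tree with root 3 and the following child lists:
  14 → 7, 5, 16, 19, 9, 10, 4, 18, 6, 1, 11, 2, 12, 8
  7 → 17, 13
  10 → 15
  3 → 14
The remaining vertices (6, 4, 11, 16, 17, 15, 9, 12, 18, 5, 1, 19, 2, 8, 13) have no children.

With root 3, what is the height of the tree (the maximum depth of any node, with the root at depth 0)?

3

13 sits deepest: 3 → 14 → 7 → 13 — 3 edges from the root.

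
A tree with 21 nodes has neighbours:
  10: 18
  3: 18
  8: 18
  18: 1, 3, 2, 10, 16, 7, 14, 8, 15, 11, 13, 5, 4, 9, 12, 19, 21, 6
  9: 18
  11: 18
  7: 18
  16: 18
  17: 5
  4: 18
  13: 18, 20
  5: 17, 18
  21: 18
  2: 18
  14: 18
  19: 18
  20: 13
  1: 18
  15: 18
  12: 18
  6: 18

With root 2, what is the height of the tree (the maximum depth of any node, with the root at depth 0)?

3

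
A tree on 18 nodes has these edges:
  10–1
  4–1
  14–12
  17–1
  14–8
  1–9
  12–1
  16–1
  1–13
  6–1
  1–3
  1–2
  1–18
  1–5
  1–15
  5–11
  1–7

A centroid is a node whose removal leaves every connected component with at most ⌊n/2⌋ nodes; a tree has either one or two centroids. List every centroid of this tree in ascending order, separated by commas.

If 1 is removed the pieces have sizes 3, 2, 1, 1, 1, 1, 1, 1, 1, 1, 1, 1, 1, 1, all ≤ ⌊18/2⌋ = 9.
No neighbour of 1 does as well, so 1 is the unique centroid.

1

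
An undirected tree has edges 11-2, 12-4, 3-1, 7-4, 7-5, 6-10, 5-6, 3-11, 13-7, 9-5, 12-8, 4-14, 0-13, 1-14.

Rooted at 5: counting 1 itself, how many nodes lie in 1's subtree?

4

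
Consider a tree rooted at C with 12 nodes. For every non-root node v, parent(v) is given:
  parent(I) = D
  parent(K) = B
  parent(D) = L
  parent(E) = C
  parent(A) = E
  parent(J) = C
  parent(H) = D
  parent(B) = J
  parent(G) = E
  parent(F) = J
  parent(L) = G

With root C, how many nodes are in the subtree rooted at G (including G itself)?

5

G's subtree: {G, L, D, H, I}, size 5.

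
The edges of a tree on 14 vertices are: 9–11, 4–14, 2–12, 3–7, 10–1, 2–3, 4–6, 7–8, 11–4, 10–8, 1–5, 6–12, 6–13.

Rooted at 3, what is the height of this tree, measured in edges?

6

9 sits deepest: 3–2–12–6–4–11–9 — 6 edges from the root.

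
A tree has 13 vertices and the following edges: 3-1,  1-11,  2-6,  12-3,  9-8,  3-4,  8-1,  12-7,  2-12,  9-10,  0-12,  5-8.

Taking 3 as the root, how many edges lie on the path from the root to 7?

2

3–12–7 — 2 edges.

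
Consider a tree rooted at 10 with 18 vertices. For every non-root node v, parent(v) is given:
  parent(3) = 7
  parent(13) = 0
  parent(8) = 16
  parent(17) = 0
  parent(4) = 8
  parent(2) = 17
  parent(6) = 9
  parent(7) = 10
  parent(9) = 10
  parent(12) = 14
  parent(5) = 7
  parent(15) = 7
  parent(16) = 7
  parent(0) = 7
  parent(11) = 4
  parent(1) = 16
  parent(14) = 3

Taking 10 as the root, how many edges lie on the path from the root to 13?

3

10 – 7 – 0 – 13 — 3 edges.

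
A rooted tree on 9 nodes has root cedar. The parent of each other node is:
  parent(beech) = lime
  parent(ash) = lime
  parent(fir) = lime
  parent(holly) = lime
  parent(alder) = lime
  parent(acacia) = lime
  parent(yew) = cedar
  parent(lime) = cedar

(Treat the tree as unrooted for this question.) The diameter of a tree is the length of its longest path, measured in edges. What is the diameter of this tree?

Starting from yew, a farthest node is fir at distance 3.
One longest path: yew - cedar - lime - fir.
So the diameter is 3.

3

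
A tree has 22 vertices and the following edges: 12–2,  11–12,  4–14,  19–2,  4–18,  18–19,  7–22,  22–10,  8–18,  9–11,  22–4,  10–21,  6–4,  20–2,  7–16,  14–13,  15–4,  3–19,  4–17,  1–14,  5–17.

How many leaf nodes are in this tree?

Exactly 11 nodes have a single neighbour: 1, 3, 5, 6, 8, 9, 13, 15, 16, 20, 21.

11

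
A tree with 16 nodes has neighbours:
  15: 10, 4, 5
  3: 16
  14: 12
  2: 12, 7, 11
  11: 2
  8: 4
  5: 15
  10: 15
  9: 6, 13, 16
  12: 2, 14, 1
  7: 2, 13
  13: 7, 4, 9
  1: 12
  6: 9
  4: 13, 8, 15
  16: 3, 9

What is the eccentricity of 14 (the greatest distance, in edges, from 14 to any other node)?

A farthest node from 14 is 10 (5, 3 also at distance 7).
The path 14-12-2-7-13-4-15-10 has 7 edges.

7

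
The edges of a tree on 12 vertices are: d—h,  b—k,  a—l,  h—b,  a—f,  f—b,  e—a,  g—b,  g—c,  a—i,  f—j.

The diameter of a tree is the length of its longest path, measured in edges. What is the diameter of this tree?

BFS from i reaches c last, at distance 5; BFS from c confirms no node is farther.
Path: i–a–f–b–g–c.

5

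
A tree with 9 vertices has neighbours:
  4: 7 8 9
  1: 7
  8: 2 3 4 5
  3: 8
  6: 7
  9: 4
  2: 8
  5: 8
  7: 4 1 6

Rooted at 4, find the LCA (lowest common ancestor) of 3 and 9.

Ancestors of 3 (toward the root): 3, 8, 4.
Ancestors of 9: 9, 4.
The deepest node appearing in both lists is 4.

4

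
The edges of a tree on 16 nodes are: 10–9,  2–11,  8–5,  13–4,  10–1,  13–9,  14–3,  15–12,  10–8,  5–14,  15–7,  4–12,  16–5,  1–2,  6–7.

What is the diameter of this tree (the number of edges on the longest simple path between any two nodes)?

11

A longest path is 3–14–5–8–10–9–13–4–12–15–7–6, with 11 edges.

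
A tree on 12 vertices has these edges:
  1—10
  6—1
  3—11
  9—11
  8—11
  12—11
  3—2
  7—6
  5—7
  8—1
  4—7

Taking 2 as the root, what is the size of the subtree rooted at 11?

The subtree rooted at 11 contains: 11, 8, 12, 9, 1, 6, 10, 7, 4, 5 — 10 nodes.

10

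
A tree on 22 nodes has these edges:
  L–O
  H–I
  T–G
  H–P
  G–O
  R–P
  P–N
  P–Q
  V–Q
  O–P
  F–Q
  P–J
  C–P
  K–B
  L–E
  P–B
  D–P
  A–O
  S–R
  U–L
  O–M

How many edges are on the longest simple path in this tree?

5

Starting from T, a farthest node is F at distance 5.
One longest path: T–G–O–P–Q–F.
So the diameter is 5.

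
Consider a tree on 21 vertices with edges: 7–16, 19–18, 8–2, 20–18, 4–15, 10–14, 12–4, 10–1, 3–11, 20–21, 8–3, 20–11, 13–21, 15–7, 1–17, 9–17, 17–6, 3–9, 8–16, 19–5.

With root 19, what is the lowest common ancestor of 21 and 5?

19

21's ancestor chain is 21, 20, 18, 19 and 5's is 5, 19; they first meet at 19.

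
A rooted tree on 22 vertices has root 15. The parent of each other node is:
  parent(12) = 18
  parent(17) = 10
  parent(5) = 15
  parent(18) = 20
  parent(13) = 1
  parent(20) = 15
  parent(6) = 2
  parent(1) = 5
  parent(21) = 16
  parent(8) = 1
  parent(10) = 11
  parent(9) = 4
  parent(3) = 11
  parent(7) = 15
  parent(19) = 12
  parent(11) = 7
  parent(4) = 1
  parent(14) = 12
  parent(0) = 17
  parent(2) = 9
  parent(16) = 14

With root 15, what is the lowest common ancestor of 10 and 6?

15

Ancestors of 10 (toward the root): 10, 11, 7, 15.
Ancestors of 6: 6, 2, 9, 4, 1, 5, 15.
The deepest node appearing in both lists is 15.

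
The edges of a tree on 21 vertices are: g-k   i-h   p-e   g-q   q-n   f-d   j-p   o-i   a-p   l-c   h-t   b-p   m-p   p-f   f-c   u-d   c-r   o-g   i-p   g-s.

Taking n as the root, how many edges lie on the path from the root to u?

8

Climbing from u to the root: u → d → f → p → i → o → g → q → n. That's 8 steps.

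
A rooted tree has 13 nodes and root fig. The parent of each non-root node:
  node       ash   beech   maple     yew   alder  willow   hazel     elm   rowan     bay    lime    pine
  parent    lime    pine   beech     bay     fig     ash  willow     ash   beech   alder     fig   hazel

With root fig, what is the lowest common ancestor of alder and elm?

Ancestors of alder (toward the root): alder, fig.
Ancestors of elm: elm, ash, lime, fig.
The deepest node appearing in both lists is fig.

fig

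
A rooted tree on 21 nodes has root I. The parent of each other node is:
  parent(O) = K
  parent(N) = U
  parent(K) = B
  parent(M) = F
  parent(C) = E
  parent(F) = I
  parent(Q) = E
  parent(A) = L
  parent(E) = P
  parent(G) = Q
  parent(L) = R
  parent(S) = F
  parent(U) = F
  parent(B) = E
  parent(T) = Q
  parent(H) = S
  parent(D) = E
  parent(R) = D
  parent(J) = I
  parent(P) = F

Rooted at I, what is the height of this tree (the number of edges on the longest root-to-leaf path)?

7

The longest root-to-leaf path is I-F-P-E-D-R-L-A (7 edges).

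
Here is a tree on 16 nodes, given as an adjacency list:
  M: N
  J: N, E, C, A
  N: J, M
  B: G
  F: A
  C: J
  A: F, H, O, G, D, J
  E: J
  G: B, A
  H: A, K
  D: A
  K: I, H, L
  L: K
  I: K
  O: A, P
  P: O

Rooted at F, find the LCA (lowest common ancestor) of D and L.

A

Path D→root: D A F; path L→root: L K H A F.
First common node: A.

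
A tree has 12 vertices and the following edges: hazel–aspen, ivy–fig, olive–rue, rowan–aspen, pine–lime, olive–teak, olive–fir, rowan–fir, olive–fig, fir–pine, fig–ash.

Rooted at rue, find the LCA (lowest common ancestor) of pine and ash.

pine's ancestor chain is pine, fir, olive, rue and ash's is ash, fig, olive, rue; they first meet at olive.

olive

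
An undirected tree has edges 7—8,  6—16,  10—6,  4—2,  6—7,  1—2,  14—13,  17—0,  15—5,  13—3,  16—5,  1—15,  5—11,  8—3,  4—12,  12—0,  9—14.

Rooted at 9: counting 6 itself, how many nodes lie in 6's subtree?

Descendants of 6 (including itself): 6, 10, 16, 5, 15, 11, 1, 2, 4, 12, 0, 17. That's 12.

12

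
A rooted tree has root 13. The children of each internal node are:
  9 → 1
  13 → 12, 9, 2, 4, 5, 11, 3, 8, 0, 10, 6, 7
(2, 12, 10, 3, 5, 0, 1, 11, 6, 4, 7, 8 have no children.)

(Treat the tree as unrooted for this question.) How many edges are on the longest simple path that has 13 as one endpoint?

A farthest node from 13 is 1.
The path 13–9–1 has 2 edges.

2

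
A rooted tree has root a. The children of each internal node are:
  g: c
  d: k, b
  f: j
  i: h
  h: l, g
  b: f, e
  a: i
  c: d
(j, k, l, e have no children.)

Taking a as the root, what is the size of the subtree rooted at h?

10

The subtree rooted at h contains: h, g, l, c, d, b, k, f, e, j — 10 nodes.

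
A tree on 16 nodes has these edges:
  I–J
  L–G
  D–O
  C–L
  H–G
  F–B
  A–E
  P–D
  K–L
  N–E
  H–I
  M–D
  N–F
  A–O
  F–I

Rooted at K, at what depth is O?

9

Path from K to O: K–L–G–H–I–F–N–E–A–O, which has 9 edges.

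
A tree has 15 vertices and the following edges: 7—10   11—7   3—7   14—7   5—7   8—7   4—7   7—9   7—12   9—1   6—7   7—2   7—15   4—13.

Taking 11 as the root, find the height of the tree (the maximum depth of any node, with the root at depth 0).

13 sits deepest: 11 – 7 – 4 – 13 — 3 edges from the root.

3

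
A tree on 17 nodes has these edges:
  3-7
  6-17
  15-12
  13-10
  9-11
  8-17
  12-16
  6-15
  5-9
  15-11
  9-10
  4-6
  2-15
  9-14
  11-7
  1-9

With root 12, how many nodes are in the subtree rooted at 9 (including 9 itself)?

6

9's subtree: {9, 10, 14, 5, 1, 13}, size 6.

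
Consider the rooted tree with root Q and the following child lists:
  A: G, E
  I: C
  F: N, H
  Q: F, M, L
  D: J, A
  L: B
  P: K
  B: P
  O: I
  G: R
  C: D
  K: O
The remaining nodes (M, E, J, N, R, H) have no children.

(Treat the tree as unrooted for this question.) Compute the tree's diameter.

A longest path is R – G – A – D – C – I – O – K – P – B – L – Q – F – H, with 13 edges.

13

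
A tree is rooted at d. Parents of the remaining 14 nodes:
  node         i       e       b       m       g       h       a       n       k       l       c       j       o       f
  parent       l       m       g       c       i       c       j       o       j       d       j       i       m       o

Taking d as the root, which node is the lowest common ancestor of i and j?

Ancestors of i (toward the root): i, l, d.
Ancestors of j: j, i, l, d.
The deepest node appearing in both lists is i.

i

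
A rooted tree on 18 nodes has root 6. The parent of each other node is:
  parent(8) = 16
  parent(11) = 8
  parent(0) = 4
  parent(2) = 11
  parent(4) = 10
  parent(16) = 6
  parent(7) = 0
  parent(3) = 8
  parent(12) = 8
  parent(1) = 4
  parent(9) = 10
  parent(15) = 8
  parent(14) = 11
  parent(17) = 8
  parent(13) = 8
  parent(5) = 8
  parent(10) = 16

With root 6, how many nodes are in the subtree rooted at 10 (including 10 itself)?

6

The subtree rooted at 10 contains: 10, 4, 9, 1, 0, 7 — 6 nodes.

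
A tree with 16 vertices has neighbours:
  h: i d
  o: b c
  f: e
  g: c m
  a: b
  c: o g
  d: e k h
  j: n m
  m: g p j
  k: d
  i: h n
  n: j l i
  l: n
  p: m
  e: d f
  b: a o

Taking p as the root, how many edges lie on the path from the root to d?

Path from p to d: p → m → j → n → i → h → d, which has 6 edges.

6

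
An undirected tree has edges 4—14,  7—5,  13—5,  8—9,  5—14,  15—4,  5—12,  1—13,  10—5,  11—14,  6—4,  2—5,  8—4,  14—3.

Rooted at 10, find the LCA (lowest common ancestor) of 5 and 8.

5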